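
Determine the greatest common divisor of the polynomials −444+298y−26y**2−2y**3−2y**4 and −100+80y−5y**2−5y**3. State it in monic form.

Apply the Euclidean algorithm:
  −2y**4−2y**3−26y**2+298y−444 = ((2/5)y)(−5y**3−5y**2+80y−100) + (−58y**2+338y−444)
  −5y**3−5y**2+80y−100 = ((5/58)y+495/841)(−58y**2+338y−444) + (−(67840/841)y+135680/841)
  −58y**2+338y−444 = ((24389/33920)y−93351/33920)(−(67840/841)y+135680/841) + (0)
Last nonzero remainder: −(67840/841)y+135680/841. Dividing through by −67840/841 gives the monic gcd y−2.

−2+y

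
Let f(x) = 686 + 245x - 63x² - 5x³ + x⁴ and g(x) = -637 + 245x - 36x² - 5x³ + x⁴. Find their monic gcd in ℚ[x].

-49 + x²

Apply the Euclidean algorithm:
  x⁴ - 5x³ - 63x² + 245x + 686 = (x⁴ - 5x³ - 36x² + 245x - 637) + (-27x² + 1323)
  x⁴ - 5x³ - 36x² + 245x - 637 = (-(1/27)x² + (5/27)x - 13/27)(-27x² + 1323) + (0)
Last nonzero remainder: -27x² + 1323. Dividing through by -27 gives the monic gcd x² - 49.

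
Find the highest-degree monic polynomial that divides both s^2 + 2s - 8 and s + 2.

1

Euclidean algorithm in ℚ[s]:
  s^2 + 2s - 8 = (s)(s + 2) + (-8)
  s + 2 = (-(1/8)s - 1/4)(-8) + (0)
The last nonzero remainder is the constant -8, so the polynomials are coprime and gcd = 1.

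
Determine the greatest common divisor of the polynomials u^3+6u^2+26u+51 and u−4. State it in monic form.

1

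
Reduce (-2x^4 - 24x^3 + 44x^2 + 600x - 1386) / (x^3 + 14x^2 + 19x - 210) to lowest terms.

(-2x^2 - 16x + 66)/(x + 10)

By polynomial division,
  -2x^4 - 24x^3 + 44x^2 + 600x - 1386 = (-2x + 4)(x^3 + 14x^2 + 19x - 210) + (26x^2 + 104x - 546)
  x^3 + 14x^2 + 19x - 210 = ((1/26)x + 5/13)(26x^2 + 104x - 546) + (0)
Last nonzero remainder: 26x^2 + 104x - 546. Dividing through by 26 gives the monic gcd x^2 + 4x - 21.
Cancel x^2 + 4x - 21 from numerator and denominator to get the reduced form.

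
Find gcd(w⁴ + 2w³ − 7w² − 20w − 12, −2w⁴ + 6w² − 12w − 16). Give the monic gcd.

w² + 3w + 2

Euclidean algorithm in ℚ[w]:
  w⁴ + 2w³ − 7w² − 20w − 12 = (−1/2)(−2w⁴ + 6w² − 12w − 16) + (2w³ − 4w² − 26w − 20)
  −2w⁴ + 6w² − 12w − 16 = (−w − 2)(2w³ − 4w² − 26w − 20) + (−28w² − 84w − 56)
  2w³ − 4w² − 26w − 20 = (−(1/14)w + 5/14)(−28w² − 84w − 56) + (0)
Last nonzero remainder: −28w² − 84w − 56. Dividing through by −28 gives the monic gcd w² + 3w + 2.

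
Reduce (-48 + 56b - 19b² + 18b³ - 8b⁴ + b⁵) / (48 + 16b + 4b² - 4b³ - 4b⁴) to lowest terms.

Euclidean algorithm in ℚ[b]:
  b⁵ - 8b⁴ + 18b³ - 19b² + 56b - 48 = (-(1/4)b + 9/4)(-4b⁴ - 4b³ + 4b² + 16b + 48) + (28b³ - 24b² + 32b - 156)
  -4b⁴ - 4b³ + 4b² + 16b + 48 = (-(1/7)b - 13/49)(28b³ - 24b² + 32b - 156) + ((108/49)b² + (108/49)b + 324/49)
  28b³ - 24b² + 32b - 156 = ((343/27)b - 637/27)((108/49)b² + (108/49)b + 324/49) + (0)
Last nonzero remainder: (108/49)b² + (108/49)b + 324/49. Dividing through by 108/49 gives the monic gcd b² + b + 3.
Cancel b² + b + 3 from numerator and denominator to get the reduced form.

(16 - 24b + 9b² - b³)/(-16 + 4b²)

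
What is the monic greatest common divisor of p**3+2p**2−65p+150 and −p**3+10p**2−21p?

Repeated division with remainder:
  p**3+2p**2−65p+150 = (−1)(−p**3+10p**2−21p) + (12p**2−86p+150)
  −p**3+10p**2−21p = (−(1/12)p+17/72)(12p**2−86p+150) + ((425/36)p−425/12)
  12p**2−86p+150 = ((432/425)p−72/17)((425/36)p−425/12) + (0)
Last nonzero remainder: (425/36)p−425/12. Dividing through by 425/36 gives the monic gcd p−3.

p−3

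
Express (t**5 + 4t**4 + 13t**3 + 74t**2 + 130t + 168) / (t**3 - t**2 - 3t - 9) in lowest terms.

(t**3 + 2t**2 + 6t + 56)/(t - 3)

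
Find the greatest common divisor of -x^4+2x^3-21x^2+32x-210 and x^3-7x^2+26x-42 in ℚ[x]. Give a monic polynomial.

x^2-4x+14

Euclidean algorithm in ℚ[x]:
  -x^4+2x^3-21x^2+32x-210 = (-x-5)(x^3-7x^2+26x-42) + (-30x^2+120x-420)
  x^3-7x^2+26x-42 = (-(1/30)x+1/10)(-30x^2+120x-420) + (0)
Last nonzero remainder: -30x^2+120x-420. Dividing through by -30 gives the monic gcd x^2-4x+14.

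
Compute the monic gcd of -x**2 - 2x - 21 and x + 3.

Apply the Euclidean algorithm:
  -x**2 - 2x - 21 = (-x + 1)(x + 3) + (-24)
  x + 3 = (-(1/24)x - 1/8)(-24) + (0)
The last nonzero remainder is the constant -24, so the polynomials are coprime and gcd = 1.

1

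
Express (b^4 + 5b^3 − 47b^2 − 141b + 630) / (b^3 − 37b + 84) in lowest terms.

Repeated division with remainder:
  b^4 + 5b^3 − 47b^2 − 141b + 630 = (b + 5)(b^3 − 37b + 84) + (−10b^2 − 40b + 210)
  b^3 − 37b + 84 = (−(1/10)b + 2/5)(−10b^2 − 40b + 210) + (0)
Last nonzero remainder: −10b^2 − 40b + 210. Dividing through by −10 gives the monic gcd b^2 + 4b − 21.
Cancel b^2 + 4b − 21 from numerator and denominator to get the reduced form.

(b^2 + b − 30)/(b − 4)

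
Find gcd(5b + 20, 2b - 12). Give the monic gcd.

1

Euclidean algorithm in ℚ[b]:
  5b + 20 = (5/2)(2b - 12) + (50)
  2b - 12 = ((1/25)b - 6/25)(50) + (0)
The last nonzero remainder is the constant 50, so the polynomials are coprime and gcd = 1.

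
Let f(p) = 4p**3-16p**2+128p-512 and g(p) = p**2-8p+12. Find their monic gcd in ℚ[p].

Euclidean algorithm in ℚ[p]:
  4p**3-16p**2+128p-512 = (4p+16)(p**2-8p+12) + (208p-704)
  p**2-8p+12 = ((1/208)p-15/676)(208p-704) + (-612/169)
  208p-704 = (-(8788/153)p+29744/153)(-612/169) + (0)
The last nonzero remainder is the constant -612/169, so the polynomials are coprime and gcd = 1.

1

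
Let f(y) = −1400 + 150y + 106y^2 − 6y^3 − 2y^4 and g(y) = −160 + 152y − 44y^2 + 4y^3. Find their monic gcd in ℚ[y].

20 − 9y + y^2

Repeated division with remainder:
  −2y^4 − 6y^3 + 106y^2 + 150y − 1400 = (−(1/2)y − 7)(4y^3 − 44y^2 + 152y − 160) + (−126y^2 + 1134y − 2520)
  4y^3 − 44y^2 + 152y − 160 = (−(2/63)y + 4/63)(−126y^2 + 1134y − 2520) + (0)
Last nonzero remainder: −126y^2 + 1134y − 2520. Dividing through by −126 gives the monic gcd y^2 − 9y + 20.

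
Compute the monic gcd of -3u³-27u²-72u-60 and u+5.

Repeated division with remainder:
  -3u³-27u²-72u-60 = (-3u²-12u-12)(u+5) + (0)
The last nonzero remainder u+5 is already monic.

u+5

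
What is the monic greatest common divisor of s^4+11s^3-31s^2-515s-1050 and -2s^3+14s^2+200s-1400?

Euclidean algorithm in ℚ[s]:
  s^4+11s^3-31s^2-515s-1050 = (-(1/2)s-9)(-2s^3+14s^2+200s-1400) + (195s^2+585s-13650)
  -2s^3+14s^2+200s-1400 = (-(2/195)s+4/39)(195s^2+585s-13650) + (0)
Last nonzero remainder: 195s^2+585s-13650. Dividing through by 195 gives the monic gcd s^2+3s-70.

s^2+3s-70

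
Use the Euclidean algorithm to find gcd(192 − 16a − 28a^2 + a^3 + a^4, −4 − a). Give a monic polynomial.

4 + a

Apply the Euclidean algorithm:
  a^4 + a^3 − 28a^2 − 16a + 192 = (−a^3 + 3a^2 + 16a − 48)(−a − 4) + (0)
Last nonzero remainder: −a − 4. Dividing through by −1 gives the monic gcd a + 4.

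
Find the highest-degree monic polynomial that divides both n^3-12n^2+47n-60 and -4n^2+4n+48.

n-4

Euclidean algorithm in ℚ[n]:
  n^3-12n^2+47n-60 = (-(1/4)n+11/4)(-4n^2+4n+48) + (48n-192)
  -4n^2+4n+48 = (-(1/12)n-1/4)(48n-192) + (0)
Last nonzero remainder: 48n-192. Dividing through by 48 gives the monic gcd n-4.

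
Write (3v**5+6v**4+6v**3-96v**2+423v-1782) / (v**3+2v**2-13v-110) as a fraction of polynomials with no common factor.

(3v**3-15v**2+45v-81)/(v-5)

Apply the Euclidean algorithm:
  3v**5+6v**4+6v**3-96v**2+423v-1782 = (3v**2+45)(v**3+2v**2-13v-110) + (144v**2+1008v+3168)
  v**3+2v**2-13v-110 = ((1/144)v-5/144)(144v**2+1008v+3168) + (0)
Last nonzero remainder: 144v**2+1008v+3168. Dividing through by 144 gives the monic gcd v**2+7v+22.
Cancel v**2+7v+22 from numerator and denominator to get the reduced form.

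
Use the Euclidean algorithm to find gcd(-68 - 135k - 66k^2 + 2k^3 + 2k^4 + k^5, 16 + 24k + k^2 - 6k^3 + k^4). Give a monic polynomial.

-4 - 7k - 2k^2 + k^3

Euclidean algorithm in ℚ[k]:
  k^5 + 2k^4 + 2k^3 - 66k^2 - 135k - 68 = (k + 8)(k^4 - 6k^3 + k^2 + 24k + 16) + (49k^3 - 98k^2 - 343k - 196)
  k^4 - 6k^3 + k^2 + 24k + 16 = ((1/49)k - 4/49)(49k^3 - 98k^2 - 343k - 196) + (0)
Last nonzero remainder: 49k^3 - 98k^2 - 343k - 196. Dividing through by 49 gives the monic gcd k^3 - 2k^2 - 7k - 4.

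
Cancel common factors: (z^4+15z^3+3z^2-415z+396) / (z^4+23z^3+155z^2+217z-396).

(z-4)/(z+4)

Euclidean algorithm in ℚ[z]:
  z^4+15z^3+3z^2-415z+396 = (z^4+23z^3+155z^2+217z-396) + (-8z^3-152z^2-632z+792)
  z^4+23z^3+155z^2+217z-396 = (-(1/8)z-1/2)(-8z^3-152z^2-632z+792) + (0)
Last nonzero remainder: -8z^3-152z^2-632z+792. Dividing through by -8 gives the monic gcd z^3+19z^2+79z-99.
Cancel z^3+19z^2+79z-99 from numerator and denominator to get the reduced form.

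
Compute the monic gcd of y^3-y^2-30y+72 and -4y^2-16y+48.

Euclidean algorithm in ℚ[y]:
  y^3-y^2-30y+72 = (-(1/4)y+5/4)(-4y^2-16y+48) + (2y+12)
  -4y^2-16y+48 = (-2y+4)(2y+12) + (0)
Last nonzero remainder: 2y+12. Dividing through by 2 gives the monic gcd y+6.

y+6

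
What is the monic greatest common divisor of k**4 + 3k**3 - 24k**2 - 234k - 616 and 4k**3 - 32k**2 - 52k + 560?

By polynomial division,
  k**4 + 3k**3 - 24k**2 - 234k - 616 = ((1/4)k + 11/4)(4k**3 - 32k**2 - 52k + 560) + (77k**2 - 231k - 2156)
  4k**3 - 32k**2 - 52k + 560 = ((4/77)k - 20/77)(77k**2 - 231k - 2156) + (0)
Last nonzero remainder: 77k**2 - 231k - 2156. Dividing through by 77 gives the monic gcd k**2 - 3k - 28.

k**2 - 3k - 28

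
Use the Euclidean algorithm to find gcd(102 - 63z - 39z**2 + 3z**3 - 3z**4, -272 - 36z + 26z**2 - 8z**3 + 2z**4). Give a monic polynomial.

34 + 13z + z**3

Apply the Euclidean algorithm:
  -3z**4 + 3z**3 - 39z**2 - 63z + 102 = (-3/2)(2z**4 - 8z**3 + 26z**2 - 36z - 272) + (-9z**3 - 117z - 306)
  2z**4 - 8z**3 + 26z**2 - 36z - 272 = (-(2/9)z + 8/9)(-9z**3 - 117z - 306) + (0)
Last nonzero remainder: -9z**3 - 117z - 306. Dividing through by -9 gives the monic gcd z**3 + 13z + 34.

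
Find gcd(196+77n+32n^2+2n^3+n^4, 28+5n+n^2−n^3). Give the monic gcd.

7+3n+n^2

By polynomial division,
  n^4+2n^3+32n^2+77n+196 = (−n−3)(−n^3+n^2+5n+28) + (40n^2+120n+280)
  −n^3+n^2+5n+28 = (−(1/40)n+1/10)(40n^2+120n+280) + (0)
Last nonzero remainder: 40n^2+120n+280. Dividing through by 40 gives the monic gcd n^2+3n+7.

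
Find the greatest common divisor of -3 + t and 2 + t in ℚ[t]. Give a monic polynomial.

Repeated division with remainder:
  t - 3 = (t + 2) + (-5)
  t + 2 = (-(1/5)t - 2/5)(-5) + (0)
The last nonzero remainder is the constant -5, so the polynomials are coprime and gcd = 1.

1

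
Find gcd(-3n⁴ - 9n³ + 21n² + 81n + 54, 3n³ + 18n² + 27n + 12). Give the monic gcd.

n + 1

By polynomial division,
  -3n⁴ - 9n³ + 21n² + 81n + 54 = (-n + 3)(3n³ + 18n² + 27n + 12) + (-6n² + 12n + 18)
  3n³ + 18n² + 27n + 12 = (-(1/2)n - 4)(-6n² + 12n + 18) + (84n + 84)
  -6n² + 12n + 18 = (-(1/14)n + 3/14)(84n + 84) + (0)
Last nonzero remainder: 84n + 84. Dividing through by 84 gives the monic gcd n + 1.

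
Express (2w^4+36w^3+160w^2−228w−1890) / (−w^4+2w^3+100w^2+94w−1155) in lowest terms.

Euclidean algorithm in ℚ[w]:
  2w^4+36w^3+160w^2−228w−1890 = (−2)(−w^4+2w^3+100w^2+94w−1155) + (40w^3+360w^2−40w−4200)
  −w^4+2w^3+100w^2+94w−1155 = (−(1/40)w+11/40)(40w^3+360w^2−40w−4200) + (0)
Last nonzero remainder: 40w^3+360w^2−40w−4200. Dividing through by 40 gives the monic gcd w^3+9w^2−w−105.
Cancel w^3+9w^2−w−105 from numerator and denominator to get the reduced form.

(−2w−18)/(w−11)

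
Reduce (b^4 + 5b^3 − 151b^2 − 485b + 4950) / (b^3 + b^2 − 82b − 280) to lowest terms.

(b^3 + 15b^2 − b − 495)/(b^2 + 11b + 28)

By polynomial division,
  b^4 + 5b^3 − 151b^2 − 485b + 4950 = (b + 4)(b^3 + b^2 − 82b − 280) + (−73b^2 + 123b + 6070)
  b^3 + b^2 − 82b − 280 = (−(1/73)b − 196/5329)(−73b^2 + 123b + 6070) + ((30240/5329)b − 302400/5329)
  −73b^2 + 123b + 6070 = (−(389017/30240)b − 3234703/30240)((30240/5329)b − 302400/5329) + (0)
Last nonzero remainder: (30240/5329)b − 302400/5329. Dividing through by 30240/5329 gives the monic gcd b − 10.
Cancel b − 10 from numerator and denominator to get the reduced form.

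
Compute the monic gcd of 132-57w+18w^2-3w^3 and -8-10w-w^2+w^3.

-4+w

Apply the Euclidean algorithm:
  -3w^3+18w^2-57w+132 = (-3)(w^3-w^2-10w-8) + (15w^2-87w+108)
  w^3-w^2-10w-8 = ((1/15)w+8/25)(15w^2-87w+108) + ((266/25)w-1064/25)
  15w^2-87w+108 = ((375/266)w-675/266)((266/25)w-1064/25) + (0)
Last nonzero remainder: (266/25)w-1064/25. Dividing through by 266/25 gives the monic gcd w-4.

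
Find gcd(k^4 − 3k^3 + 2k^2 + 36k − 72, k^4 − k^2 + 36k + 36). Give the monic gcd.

Repeated division with remainder:
  k^4 − 3k^3 + 2k^2 + 36k − 72 = (k^4 − k^2 + 36k + 36) + (−3k^3 + 3k^2 − 108)
  k^4 − k^2 + 36k + 36 = (−(1/3)k − 1/3)(−3k^3 + 3k^2 − 108) + (0)
Last nonzero remainder: −3k^3 + 3k^2 − 108. Dividing through by −3 gives the monic gcd k^3 − k^2 + 36.

k^3 − k^2 + 36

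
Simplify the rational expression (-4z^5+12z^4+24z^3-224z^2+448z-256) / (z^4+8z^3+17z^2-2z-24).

(-4z^3+24z^2-64z+64)/(z^2+5z+6)

Repeated division with remainder:
  -4z^5+12z^4+24z^3-224z^2+448z-256 = (-4z+44)(z^4+8z^3+17z^2-2z-24) + (-260z^3-980z^2+440z+800)
  z^4+8z^3+17z^2-2z-24 = (-(1/260)z-11/676)(-260z^3-980z^2+440z+800) + ((464/169)z^2+(1392/169)z-1856/169)
  -260z^3-980z^2+440z+800 = (-(10985/116)z-4225/58)((464/169)z^2+(1392/169)z-1856/169) + (0)
Last nonzero remainder: (464/169)z^2+(1392/169)z-1856/169. Dividing through by 464/169 gives the monic gcd z^2+3z-4.
Cancel z^2+3z-4 from numerator and denominator to get the reduced form.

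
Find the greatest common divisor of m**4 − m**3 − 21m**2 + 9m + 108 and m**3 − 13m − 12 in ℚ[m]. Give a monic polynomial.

m**2 − m − 12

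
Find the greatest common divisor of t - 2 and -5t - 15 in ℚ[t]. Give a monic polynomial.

1

Apply the Euclidean algorithm:
  t - 2 = (-1/5)(-5t - 15) + (-5)
  -5t - 15 = (t + 3)(-5) + (0)
The last nonzero remainder is the constant -5, so the polynomials are coprime and gcd = 1.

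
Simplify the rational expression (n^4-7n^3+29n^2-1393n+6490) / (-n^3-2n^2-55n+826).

(-n^2+16n-55)/(n-7)

Apply the Euclidean algorithm:
  n^4-7n^3+29n^2-1393n+6490 = (-n+9)(-n^3-2n^2-55n+826) + (-8n^2-72n-944)
  -n^3-2n^2-55n+826 = ((1/8)n-7/8)(-8n^2-72n-944) + (0)
Last nonzero remainder: -8n^2-72n-944. Dividing through by -8 gives the monic gcd n^2+9n+118.
Cancel n^2+9n+118 from numerator and denominator to get the reduced form.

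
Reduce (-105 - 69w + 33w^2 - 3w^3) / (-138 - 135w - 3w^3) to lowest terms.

Repeated division with remainder:
  -3w^3 + 33w^2 - 69w - 105 = (-3w^3 - 135w - 138) + (33w^2 + 66w + 33)
  -3w^3 - 135w - 138 = (-(1/11)w + 2/11)(33w^2 + 66w + 33) + (-144w - 144)
  33w^2 + 66w + 33 = (-(11/48)w - 11/48)(-144w - 144) + (0)
Last nonzero remainder: -144w - 144. Dividing through by -144 gives the monic gcd w + 1.
Cancel w + 1 from numerator and denominator to get the reduced form.

(35 - 12w + w^2)/(46 - w + w^2)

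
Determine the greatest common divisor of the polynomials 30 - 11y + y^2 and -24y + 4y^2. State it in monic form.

By polynomial division,
  y^2 - 11y + 30 = (1/4)(4y^2 - 24y) + (-5y + 30)
  4y^2 - 24y = (-(4/5)y)(-5y + 30) + (0)
Last nonzero remainder: -5y + 30. Dividing through by -5 gives the monic gcd y - 6.

-6 + y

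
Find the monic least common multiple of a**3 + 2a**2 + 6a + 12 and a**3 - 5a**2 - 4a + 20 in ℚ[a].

Apply the Euclidean algorithm:
  a**3 + 2a**2 + 6a + 12 = (a**3 - 5a**2 - 4a + 20) + (7a**2 + 10a - 8)
  a**3 - 5a**2 - 4a + 20 = ((1/7)a - 45/49)(7a**2 + 10a - 8) + ((310/49)a + 620/49)
  7a**2 + 10a - 8 = ((343/310)a - 98/155)((310/49)a + 620/49) + (0)
Last nonzero remainder: (310/49)a + 620/49. Dividing through by 310/49 gives the monic gcd a + 2.
Then lcm(f, g) = f·g / gcd(f, g); expanding and making the result monic gives the answer.

a**5 - 5a**4 + 2a**3 - 10a**2 - 24a + 120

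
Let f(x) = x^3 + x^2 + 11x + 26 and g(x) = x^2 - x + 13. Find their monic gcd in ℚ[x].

By polynomial division,
  x^3 + x^2 + 11x + 26 = (x + 2)(x^2 - x + 13) + (0)
The last nonzero remainder x^2 - x + 13 is already monic.

x^2 - x + 13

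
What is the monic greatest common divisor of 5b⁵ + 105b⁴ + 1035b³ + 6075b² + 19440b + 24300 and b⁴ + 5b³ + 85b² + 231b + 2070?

Repeated division with remainder:
  5b⁵ + 105b⁴ + 1035b³ + 6075b² + 19440b + 24300 = (5b + 80)(b⁴ + 5b³ + 85b² + 231b + 2070) + (210b³ - 1880b² - 9390b - 141300)
  b⁴ + 5b³ + 85b² + 231b + 2070 = ((1/210)b + 293/4410)(210b³ - 1880b² - 9390b - 141300) + ((112288/441)b² + (224576/147)b + 561440/49)
  210b³ - 1880b² - 9390b - 141300 = ((46305/56144)b - 346185/28072)((112288/441)b² + (224576/147)b + 561440/49) + (0)
Last nonzero remainder: (112288/441)b² + (224576/147)b + 561440/49. Dividing through by 112288/441 gives the monic gcd b² + 6b + 45.

b² + 6b + 45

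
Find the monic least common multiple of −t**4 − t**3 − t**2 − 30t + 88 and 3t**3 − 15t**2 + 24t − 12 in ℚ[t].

Repeated division with remainder:
  −t**4 − t**3 − t**2 − 30t + 88 = (−(1/3)t − 2)(3t**3 − 15t**2 + 24t − 12) + (−23t**2 + 14t + 64)
  3t**3 − 15t**2 + 24t − 12 = (−(3/23)t + 303/529)(−23t**2 + 14t + 64) + ((12870/529)t − 25740/529)
  −23t**2 + 14t + 64 = (−(12167/12870)t − 8464/6435)((12870/529)t − 25740/529) + (0)
Last nonzero remainder: (12870/529)t − 25740/529. Dividing through by 12870/529 gives the monic gcd t − 2.
Then lcm(f, g) = f·g / gcd(f, g); expanding and making the result monic gives the answer.

t**6 − 2t**5 + 29t**3 − 176t**2 + 324t − 176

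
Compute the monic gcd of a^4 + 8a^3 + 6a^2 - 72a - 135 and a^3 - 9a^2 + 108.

a + 3

Apply the Euclidean algorithm:
  a^4 + 8a^3 + 6a^2 - 72a - 135 = (a + 17)(a^3 - 9a^2 + 108) + (159a^2 - 180a - 1971)
  a^3 - 9a^2 + 108 = ((1/159)a - 139/2809)(159a^2 - 180a - 1971) + ((9801/2809)a + 29403/2809)
  159a^2 - 180a - 1971 = ((148877/3267)a - 205057/1089)((9801/2809)a + 29403/2809) + (0)
Last nonzero remainder: (9801/2809)a + 29403/2809. Dividing through by 9801/2809 gives the monic gcd a + 3.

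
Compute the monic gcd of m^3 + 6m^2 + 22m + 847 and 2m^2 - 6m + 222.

By polynomial division,
  m^3 + 6m^2 + 22m + 847 = ((1/2)m + 9/2)(2m^2 - 6m + 222) + (-62m - 152)
  2m^2 - 6m + 222 = (-(1/31)m + 169/961)(-62m - 152) + (239030/961)
  -62m - 152 = (-(29791/119515)m - 73036/119515)(239030/961) + (0)
The last nonzero remainder is the constant 239030/961, so the polynomials are coprime and gcd = 1.

1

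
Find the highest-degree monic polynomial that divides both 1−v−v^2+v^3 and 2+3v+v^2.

1+v

By polynomial division,
  v^3−v^2−v+1 = (v−4)(v^2+3v+2) + (9v+9)
  v^2+3v+2 = ((1/9)v+2/9)(9v+9) + (0)
Last nonzero remainder: 9v+9. Dividing through by 9 gives the monic gcd v+1.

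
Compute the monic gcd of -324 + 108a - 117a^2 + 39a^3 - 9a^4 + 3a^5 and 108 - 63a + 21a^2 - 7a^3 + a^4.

Euclidean algorithm in ℚ[a]:
  3a^5 - 9a^4 + 39a^3 - 117a^2 + 108a - 324 = (3a + 12)(a^4 - 7a^3 + 21a^2 - 63a + 108) + (60a^3 - 180a^2 + 540a - 1620)
  a^4 - 7a^3 + 21a^2 - 63a + 108 = ((1/60)a - 1/15)(60a^3 - 180a^2 + 540a - 1620) + (0)
Last nonzero remainder: 60a^3 - 180a^2 + 540a - 1620. Dividing through by 60 gives the monic gcd a^3 - 3a^2 + 9a - 27.

-27 + 9a - 3a^2 + a^3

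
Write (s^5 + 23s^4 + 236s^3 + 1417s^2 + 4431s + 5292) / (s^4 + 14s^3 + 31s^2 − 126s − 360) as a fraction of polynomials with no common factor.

Apply the Euclidean algorithm:
  s^5 + 23s^4 + 236s^3 + 1417s^2 + 4431s + 5292 = (s + 9)(s^4 + 14s^3 + 31s^2 − 126s − 360) + (79s^3 + 1264s^2 + 5925s + 8532)
  s^4 + 14s^3 + 31s^2 − 126s − 360 = ((1/79)s − 2/79)(79s^3 + 1264s^2 + 5925s + 8532) + (−12s^2 − 84s − 144)
  79s^3 + 1264s^2 + 5925s + 8532 = (−(79/12)s − 237/4)(−12s^2 − 84s − 144) + (0)
Last nonzero remainder: −12s^2 − 84s − 144. Dividing through by −12 gives the monic gcd s^2 + 7s + 12.
Cancel s^2 + 7s + 12 from numerator and denominator to get the reduced form.

(s^3 + 16s^2 + 112s + 441)/(s^2 + 7s − 30)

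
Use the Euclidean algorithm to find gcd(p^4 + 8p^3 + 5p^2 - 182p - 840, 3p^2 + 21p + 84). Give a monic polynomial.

Euclidean algorithm in ℚ[p]:
  p^4 + 8p^3 + 5p^2 - 182p - 840 = ((1/3)p^2 + (1/3)p - 10)(3p^2 + 21p + 84) + (0)
Last nonzero remainder: 3p^2 + 21p + 84. Dividing through by 3 gives the monic gcd p^2 + 7p + 28.

p^2 + 7p + 28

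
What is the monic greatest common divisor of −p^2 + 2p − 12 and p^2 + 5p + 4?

Euclidean algorithm in ℚ[p]:
  −p^2 + 2p − 12 = (−1)(p^2 + 5p + 4) + (7p − 8)
  p^2 + 5p + 4 = ((1/7)p + 43/49)(7p − 8) + (540/49)
  7p − 8 = ((343/540)p − 98/135)(540/49) + (0)
The last nonzero remainder is the constant 540/49, so the polynomials are coprime and gcd = 1.

1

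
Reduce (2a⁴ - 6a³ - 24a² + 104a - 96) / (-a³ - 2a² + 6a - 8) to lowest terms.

Euclidean algorithm in ℚ[a]:
  2a⁴ - 6a³ - 24a² + 104a - 96 = (-2a + 10)(-a³ - 2a² + 6a - 8) + (8a² + 28a - 16)
  -a³ - 2a² + 6a - 8 = (-(1/8)a + 3/16)(8a² + 28a - 16) + (-(5/4)a - 5)
  8a² + 28a - 16 = (-(32/5)a + 16/5)(-(5/4)a - 5) + (0)
Last nonzero remainder: -(5/4)a - 5. Dividing through by -5/4 gives the monic gcd a + 4.
Cancel a + 4 from numerator and denominator to get the reduced form.

(-2a³ + 14a² - 32a + 24)/(a² - 2a + 2)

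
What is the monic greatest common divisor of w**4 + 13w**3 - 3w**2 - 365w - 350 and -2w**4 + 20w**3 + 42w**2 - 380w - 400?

Euclidean algorithm in ℚ[w]:
  w**4 + 13w**3 - 3w**2 - 365w - 350 = (-1/2)(-2w**4 + 20w**3 + 42w**2 - 380w - 400) + (23w**3 + 18w**2 - 555w - 550)
  -2w**4 + 20w**3 + 42w**2 - 380w - 400 = (-(2/23)w + 496/529)(23w**3 + 18w**2 - 555w - 550) + (-(12240/529)w**2 + (48960/529)w + 61200/529)
  23w**3 + 18w**2 - 555w - 550 = (-(12167/12240)w - 5819/1224)(-(12240/529)w**2 + (48960/529)w + 61200/529) + (0)
Last nonzero remainder: -(12240/529)w**2 + (48960/529)w + 61200/529. Dividing through by -12240/529 gives the monic gcd w**2 - 4w - 5.

w**2 - 4w - 5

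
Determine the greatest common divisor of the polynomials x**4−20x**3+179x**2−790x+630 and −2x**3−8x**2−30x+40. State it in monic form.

x−1

Apply the Euclidean algorithm:
  x**4−20x**3+179x**2−790x+630 = (−(1/2)x+12)(−2x**3−8x**2−30x+40) + (260x**2−410x+150)
  −2x**3−8x**2−30x+40 = (−(1/130)x−29/676)(260x**2−410x+150) + (−(15695/338)x+15695/338)
  260x**2−410x+150 = (−(17576/3139)x+10140/3139)(−(15695/338)x+15695/338) + (0)
Last nonzero remainder: −(15695/338)x+15695/338. Dividing through by −15695/338 gives the monic gcd x−1.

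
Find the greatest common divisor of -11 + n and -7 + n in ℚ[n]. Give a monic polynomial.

Apply the Euclidean algorithm:
  n - 11 = (n - 7) + (-4)
  n - 7 = (-(1/4)n + 7/4)(-4) + (0)
The last nonzero remainder is the constant -4, so the polynomials are coprime and gcd = 1.

1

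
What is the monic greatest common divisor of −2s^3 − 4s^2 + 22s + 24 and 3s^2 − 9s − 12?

s + 1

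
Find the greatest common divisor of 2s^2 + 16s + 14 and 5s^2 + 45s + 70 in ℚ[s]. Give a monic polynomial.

s + 7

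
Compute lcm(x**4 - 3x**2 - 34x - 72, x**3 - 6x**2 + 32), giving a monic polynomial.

x**5 - 4x**4 - 3x**3 - 22x**2 + 64x + 288

Apply the Euclidean algorithm:
  x**4 - 3x**2 - 34x - 72 = (x + 6)(x**3 - 6x**2 + 32) + (33x**2 - 66x - 264)
  x**3 - 6x**2 + 32 = ((1/33)x - 4/33)(33x**2 - 66x - 264) + (0)
Last nonzero remainder: 33x**2 - 66x - 264. Dividing through by 33 gives the monic gcd x**2 - 2x - 8.
Then lcm(f, g) = f·g / gcd(f, g); expanding and making the result monic gives the answer.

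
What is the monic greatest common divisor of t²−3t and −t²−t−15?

1

Euclidean algorithm in ℚ[t]:
  t²−3t = (−1)(−t²−t−15) + (−4t−15)
  −t²−t−15 = ((1/4)t−11/16)(−4t−15) + (−405/16)
  −4t−15 = ((64/405)t+16/27)(−405/16) + (0)
The last nonzero remainder is the constant −405/16, so the polynomials are coprime and gcd = 1.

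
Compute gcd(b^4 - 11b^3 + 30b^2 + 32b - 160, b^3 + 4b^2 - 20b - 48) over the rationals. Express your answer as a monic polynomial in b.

By polynomial division,
  b^4 - 11b^3 + 30b^2 + 32b - 160 = (b - 15)(b^3 + 4b^2 - 20b - 48) + (110b^2 - 220b - 880)
  b^3 + 4b^2 - 20b - 48 = ((1/110)b + 3/55)(110b^2 - 220b - 880) + (0)
Last nonzero remainder: 110b^2 - 220b - 880. Dividing through by 110 gives the monic gcd b^2 - 2b - 8.

b^2 - 2b - 8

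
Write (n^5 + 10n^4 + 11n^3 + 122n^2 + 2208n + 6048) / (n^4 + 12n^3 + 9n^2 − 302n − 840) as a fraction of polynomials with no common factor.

(n^2 − 7n + 36)/(n − 5)

By polynomial division,
  n^5 + 10n^4 + 11n^3 + 122n^2 + 2208n + 6048 = (n − 2)(n^4 + 12n^3 + 9n^2 − 302n − 840) + (26n^3 + 442n^2 + 2444n + 4368)
  n^4 + 12n^3 + 9n^2 − 302n − 840 = ((1/26)n − 5/26)(26n^3 + 442n^2 + 2444n + 4368) + (0)
Last nonzero remainder: 26n^3 + 442n^2 + 2444n + 4368. Dividing through by 26 gives the monic gcd n^3 + 17n^2 + 94n + 168.
Cancel n^3 + 17n^2 + 94n + 168 from numerator and denominator to get the reduced form.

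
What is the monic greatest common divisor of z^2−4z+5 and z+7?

1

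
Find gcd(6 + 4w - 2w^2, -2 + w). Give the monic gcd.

1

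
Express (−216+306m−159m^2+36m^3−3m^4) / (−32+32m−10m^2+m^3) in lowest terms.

By polynomial division,
  −3m^4+36m^3−159m^2+306m−216 = (−3m+6)(m^3−10m^2+32m−32) + (−3m^2+18m−24)
  m^3−10m^2+32m−32 = (−(1/3)m+4/3)(−3m^2+18m−24) + (0)
Last nonzero remainder: −3m^2+18m−24. Dividing through by −3 gives the monic gcd m^2−6m+8.
Cancel m^2−6m+8 from numerator and denominator to get the reduced form.

(−27+18m−3m^2)/(−4+m)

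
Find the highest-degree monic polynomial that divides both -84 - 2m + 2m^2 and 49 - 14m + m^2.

By polynomial division,
  2m^2 - 2m - 84 = (2)(m^2 - 14m + 49) + (26m - 182)
  m^2 - 14m + 49 = ((1/26)m - 7/26)(26m - 182) + (0)
Last nonzero remainder: 26m - 182. Dividing through by 26 gives the monic gcd m - 7.

-7 + m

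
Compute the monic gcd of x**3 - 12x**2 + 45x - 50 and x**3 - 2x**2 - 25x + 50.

By polynomial division,
  x**3 - 12x**2 + 45x - 50 = (x**3 - 2x**2 - 25x + 50) + (-10x**2 + 70x - 100)
  x**3 - 2x**2 - 25x + 50 = (-(1/10)x - 1/2)(-10x**2 + 70x - 100) + (0)
Last nonzero remainder: -10x**2 + 70x - 100. Dividing through by -10 gives the monic gcd x**2 - 7x + 10.

x**2 - 7x + 10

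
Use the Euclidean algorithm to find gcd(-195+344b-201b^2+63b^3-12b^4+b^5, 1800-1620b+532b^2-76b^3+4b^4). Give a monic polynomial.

15-8b+b^2

Euclidean algorithm in ℚ[b]:
  b^5-12b^4+63b^3-201b^2+344b-195 = ((1/4)b+7/4)(4b^4-76b^3+532b^2-1620b+1800) + (63b^3-727b^2+2729b-3345)
  4b^4-76b^3+532b^2-1620b+1800 = ((4/63)b-1880/3969)(63b^3-727b^2+2729b-3345) + ((57040/3969)b^2-(456320/3969)b+285200/1323)
  63b^3-727b^2+2729b-3345 = ((250047/57040)b-885087/57040)((57040/3969)b^2-(456320/3969)b+285200/1323) + (0)
Last nonzero remainder: (57040/3969)b^2-(456320/3969)b+285200/1323. Dividing through by 57040/3969 gives the monic gcd b^2-8b+15.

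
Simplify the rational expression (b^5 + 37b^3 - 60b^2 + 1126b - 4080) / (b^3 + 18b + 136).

(b^3 + 4b^2 + 19b - 120)/(b + 4)

Apply the Euclidean algorithm:
  b^5 + 37b^3 - 60b^2 + 1126b - 4080 = (b^2 + 19)(b^3 + 18b + 136) + (-196b^2 + 784b - 6664)
  b^3 + 18b + 136 = (-(1/196)b - 1/49)(-196b^2 + 784b - 6664) + (0)
Last nonzero remainder: -196b^2 + 784b - 6664. Dividing through by -196 gives the monic gcd b^2 - 4b + 34.
Cancel b^2 - 4b + 34 from numerator and denominator to get the reduced form.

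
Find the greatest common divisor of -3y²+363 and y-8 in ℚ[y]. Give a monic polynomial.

1

By polynomial division,
  -3y²+363 = (-3y-24)(y-8) + (171)
  y-8 = ((1/171)y-8/171)(171) + (0)
The last nonzero remainder is the constant 171, so the polynomials are coprime and gcd = 1.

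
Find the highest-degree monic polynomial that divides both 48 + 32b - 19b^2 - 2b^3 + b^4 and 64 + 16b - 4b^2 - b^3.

-16 + b^2

Euclidean algorithm in ℚ[b]:
  b^4 - 2b^3 - 19b^2 + 32b + 48 = (-b + 6)(-b^3 - 4b^2 + 16b + 64) + (21b^2 - 336)
  -b^3 - 4b^2 + 16b + 64 = (-(1/21)b - 4/21)(21b^2 - 336) + (0)
Last nonzero remainder: 21b^2 - 336. Dividing through by 21 gives the monic gcd b^2 - 16.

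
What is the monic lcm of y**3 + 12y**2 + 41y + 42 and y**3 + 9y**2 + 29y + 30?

y**5 + 19y**4 + 140y**3 + 509y**2 + 909y + 630

Apply the Euclidean algorithm:
  y**3 + 12y**2 + 41y + 42 = (y**3 + 9y**2 + 29y + 30) + (3y**2 + 12y + 12)
  y**3 + 9y**2 + 29y + 30 = ((1/3)y + 5/3)(3y**2 + 12y + 12) + (5y + 10)
  3y**2 + 12y + 12 = ((3/5)y + 6/5)(5y + 10) + (0)
Last nonzero remainder: 5y + 10. Dividing through by 5 gives the monic gcd y + 2.
Then lcm(f, g) = f·g / gcd(f, g); expanding and making the result monic gives the answer.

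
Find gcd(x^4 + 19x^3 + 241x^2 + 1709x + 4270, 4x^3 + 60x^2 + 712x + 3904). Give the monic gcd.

x^2 + 7x + 122

Apply the Euclidean algorithm:
  x^4 + 19x^3 + 241x^2 + 1709x + 4270 = ((1/4)x + 1)(4x^3 + 60x^2 + 712x + 3904) + (3x^2 + 21x + 366)
  4x^3 + 60x^2 + 712x + 3904 = ((4/3)x + 32/3)(3x^2 + 21x + 366) + (0)
Last nonzero remainder: 3x^2 + 21x + 366. Dividing through by 3 gives the monic gcd x^2 + 7x + 122.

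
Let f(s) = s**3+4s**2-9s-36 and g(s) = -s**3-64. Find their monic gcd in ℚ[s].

s+4

Apply the Euclidean algorithm:
  s**3+4s**2-9s-36 = (-1)(-s**3-64) + (4s**2-9s-100)
  -s**3-64 = (-(1/4)s-9/16)(4s**2-9s-100) + (-(481/16)s-481/4)
  4s**2-9s-100 = (-(64/481)s+400/481)(-(481/16)s-481/4) + (0)
Last nonzero remainder: -(481/16)s-481/4. Dividing through by -481/16 gives the monic gcd s+4.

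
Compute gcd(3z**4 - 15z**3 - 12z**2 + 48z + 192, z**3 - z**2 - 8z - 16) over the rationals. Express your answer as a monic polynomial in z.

z**3 - z**2 - 8z - 16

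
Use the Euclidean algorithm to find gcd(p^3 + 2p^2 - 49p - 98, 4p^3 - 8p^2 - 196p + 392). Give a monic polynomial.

Apply the Euclidean algorithm:
  p^3 + 2p^2 - 49p - 98 = (1/4)(4p^3 - 8p^2 - 196p + 392) + (4p^2 - 196)
  4p^3 - 8p^2 - 196p + 392 = (p - 2)(4p^2 - 196) + (0)
Last nonzero remainder: 4p^2 - 196. Dividing through by 4 gives the monic gcd p^2 - 49.

p^2 - 49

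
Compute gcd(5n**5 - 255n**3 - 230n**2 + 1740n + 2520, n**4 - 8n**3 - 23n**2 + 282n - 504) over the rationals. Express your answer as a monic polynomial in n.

n**3 - 4n**2 - 39n + 126

By polynomial division,
  5n**5 - 255n**3 - 230n**2 + 1740n + 2520 = (5n + 40)(n**4 - 8n**3 - 23n**2 + 282n - 504) + (180n**3 - 720n**2 - 7020n + 22680)
  n**4 - 8n**3 - 23n**2 + 282n - 504 = ((1/180)n - 1/45)(180n**3 - 720n**2 - 7020n + 22680) + (0)
Last nonzero remainder: 180n**3 - 720n**2 - 7020n + 22680. Dividing through by 180 gives the monic gcd n**3 - 4n**2 - 39n + 126.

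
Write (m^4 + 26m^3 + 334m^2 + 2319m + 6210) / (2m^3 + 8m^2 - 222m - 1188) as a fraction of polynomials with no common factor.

Repeated division with remainder:
  m^4 + 26m^3 + 334m^2 + 2319m + 6210 = ((1/2)m + 11)(2m^3 + 8m^2 - 222m - 1188) + (357m^2 + 5355m + 19278)
  2m^3 + 8m^2 - 222m - 1188 = ((2/357)m - 22/357)(357m^2 + 5355m + 19278) + (0)
Last nonzero remainder: 357m^2 + 5355m + 19278. Dividing through by 357 gives the monic gcd m^2 + 15m + 54.
Cancel m^2 + 15m + 54 from numerator and denominator to get the reduced form.

(m^2 + 11m + 115)/(2m - 22)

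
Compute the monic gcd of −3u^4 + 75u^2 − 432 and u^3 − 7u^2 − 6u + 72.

u^2 − u − 12

By polynomial division,
  −3u^4 + 75u^2 − 432 = (−3u − 21)(u^3 − 7u^2 − 6u + 72) + (−90u^2 + 90u + 1080)
  u^3 − 7u^2 − 6u + 72 = (−(1/90)u + 1/15)(−90u^2 + 90u + 1080) + (0)
Last nonzero remainder: −90u^2 + 90u + 1080. Dividing through by −90 gives the monic gcd u^2 − u − 12.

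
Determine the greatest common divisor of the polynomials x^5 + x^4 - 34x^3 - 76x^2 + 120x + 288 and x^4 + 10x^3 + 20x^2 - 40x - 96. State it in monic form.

x^3 + 4x^2 - 4x - 16

Repeated division with remainder:
  x^5 + x^4 - 34x^3 - 76x^2 + 120x + 288 = (x - 9)(x^4 + 10x^3 + 20x^2 - 40x - 96) + (36x^3 + 144x^2 - 144x - 576)
  x^4 + 10x^3 + 20x^2 - 40x - 96 = ((1/36)x + 1/6)(36x^3 + 144x^2 - 144x - 576) + (0)
Last nonzero remainder: 36x^3 + 144x^2 - 144x - 576. Dividing through by 36 gives the monic gcd x^3 + 4x^2 - 4x - 16.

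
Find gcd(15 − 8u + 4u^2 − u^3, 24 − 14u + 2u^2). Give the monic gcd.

−3 + u

Euclidean algorithm in ℚ[u]:
  −u^3 + 4u^2 − 8u + 15 = (−(1/2)u − 3/2)(2u^2 − 14u + 24) + (−17u + 51)
  2u^2 − 14u + 24 = (−(2/17)u + 8/17)(−17u + 51) + (0)
Last nonzero remainder: −17u + 51. Dividing through by −17 gives the monic gcd u − 3.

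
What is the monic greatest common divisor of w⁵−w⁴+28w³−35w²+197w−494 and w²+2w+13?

w²+2w+13

Repeated division with remainder:
  w⁵−w⁴+28w³−35w²+197w−494 = (w³−3w²+21w−38)(w²+2w+13) + (0)
The last nonzero remainder w²+2w+13 is already monic.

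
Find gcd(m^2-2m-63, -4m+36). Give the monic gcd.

m-9

Repeated division with remainder:
  m^2-2m-63 = (-(1/4)m-7/4)(-4m+36) + (0)
Last nonzero remainder: -4m+36. Dividing through by -4 gives the monic gcd m-9.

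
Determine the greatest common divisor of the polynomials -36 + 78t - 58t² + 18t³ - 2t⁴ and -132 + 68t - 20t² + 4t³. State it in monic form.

-3 + t

Repeated division with remainder:
  -2t⁴ + 18t³ - 58t² + 78t - 36 = (-(1/2)t + 2)(4t³ - 20t² + 68t - 132) + (16t² - 124t + 228)
  4t³ - 20t² + 68t - 132 = ((1/4)t + 11/16)(16t² - 124t + 228) + ((385/4)t - 1155/4)
  16t² - 124t + 228 = ((64/385)t - 304/385)((385/4)t - 1155/4) + (0)
Last nonzero remainder: (385/4)t - 1155/4. Dividing through by 385/4 gives the monic gcd t - 3.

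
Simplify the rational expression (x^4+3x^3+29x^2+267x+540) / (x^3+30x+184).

Repeated division with remainder:
  x^4+3x^3+29x^2+267x+540 = (x+3)(x^3+30x+184) + (-x^2-7x-12)
  x^3+30x+184 = (-x+7)(-x^2-7x-12) + (67x+268)
  -x^2-7x-12 = (-(1/67)x-3/67)(67x+268) + (0)
Last nonzero remainder: 67x+268. Dividing through by 67 gives the monic gcd x+4.
Cancel x+4 from numerator and denominator to get the reduced form.

(x^3-x^2+33x+135)/(x^2-4x+46)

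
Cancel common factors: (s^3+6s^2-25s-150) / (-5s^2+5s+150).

(-s^2-s+30)/(5s-30)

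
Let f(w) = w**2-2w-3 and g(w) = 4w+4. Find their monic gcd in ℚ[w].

w+1

Euclidean algorithm in ℚ[w]:
  w**2-2w-3 = ((1/4)w-3/4)(4w+4) + (0)
Last nonzero remainder: 4w+4. Dividing through by 4 gives the monic gcd w+1.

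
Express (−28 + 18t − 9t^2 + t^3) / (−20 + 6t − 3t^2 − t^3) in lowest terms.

Euclidean algorithm in ℚ[t]:
  t^3 − 9t^2 + 18t − 28 = (−1)(−t^3 − 3t^2 + 6t − 20) + (−12t^2 + 24t − 48)
  −t^3 − 3t^2 + 6t − 20 = ((1/12)t + 5/12)(−12t^2 + 24t − 48) + (0)
Last nonzero remainder: −12t^2 + 24t − 48. Dividing through by −12 gives the monic gcd t^2 − 2t + 4.
Cancel t^2 − 2t + 4 from numerator and denominator to get the reduced form.

(7 − t)/(5 + t)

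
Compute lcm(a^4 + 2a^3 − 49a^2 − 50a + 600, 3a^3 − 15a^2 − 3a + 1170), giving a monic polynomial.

Repeated division with remainder:
  a^4 + 2a^3 − 49a^2 − 50a + 600 = ((1/3)a + 7/3)(3a^3 − 15a^2 − 3a + 1170) + (−13a^2 − 433a − 2130)
  3a^3 − 15a^2 − 3a + 1170 = (−(3/13)a + 1494/169)(−13a^2 − 433a − 2130) + ((563325/169)a + 3379950/169)
  −13a^2 − 433a − 2130 = (−(2197/563325)a − 11999/112665)((563325/169)a + 3379950/169) + (0)
Last nonzero remainder: (563325/169)a + 3379950/169. Dividing through by 563325/169 gives the monic gcd a + 6.
Then lcm(f, g) = f·g / gcd(f, g); expanding and making the result monic gives the answer.

a^6 − 9a^5 − 6a^4 + 619a^3 − 2035a^2 − 9850a + 39000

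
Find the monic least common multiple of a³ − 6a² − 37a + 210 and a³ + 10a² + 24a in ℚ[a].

Repeated division with remainder:
  a³ − 6a² − 37a + 210 = (a³ + 10a² + 24a) + (−16a² − 61a + 210)
  a³ + 10a² + 24a = (−(1/16)a − 99/256)(−16a² − 61a + 210) + ((3465/256)a + 10395/128)
  −16a² − 61a + 210 = (−(4096/3465)a + 256/99)((3465/256)a + 10395/128) + (0)
Last nonzero remainder: (3465/256)a + 10395/128. Dividing through by 3465/256 gives the monic gcd a + 6.
Then lcm(f, g) = f·g / gcd(f, g); expanding and making the result monic gives the answer.

a⁵ − 2a⁴ − 61a³ + 62a² + 840a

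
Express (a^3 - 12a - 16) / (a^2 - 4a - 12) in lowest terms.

Euclidean algorithm in ℚ[a]:
  a^3 - 12a - 16 = (a + 4)(a^2 - 4a - 12) + (16a + 32)
  a^2 - 4a - 12 = ((1/16)a - 3/8)(16a + 32) + (0)
Last nonzero remainder: 16a + 32. Dividing through by 16 gives the monic gcd a + 2.
Cancel a + 2 from numerator and denominator to get the reduced form.

(a^2 - 2a - 8)/(a - 6)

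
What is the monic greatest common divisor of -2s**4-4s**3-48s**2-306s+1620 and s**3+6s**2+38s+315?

s**2-s+45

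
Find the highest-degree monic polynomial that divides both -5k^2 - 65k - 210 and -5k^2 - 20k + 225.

1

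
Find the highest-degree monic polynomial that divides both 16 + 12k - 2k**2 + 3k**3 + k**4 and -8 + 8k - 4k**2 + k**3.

Apply the Euclidean algorithm:
  k**4 + 3k**3 - 2k**2 + 12k + 16 = (k + 7)(k**3 - 4k**2 + 8k - 8) + (18k**2 - 36k + 72)
  k**3 - 4k**2 + 8k - 8 = ((1/18)k - 1/9)(18k**2 - 36k + 72) + (0)
Last nonzero remainder: 18k**2 - 36k + 72. Dividing through by 18 gives the monic gcd k**2 - 2k + 4.

4 - 2k + k**2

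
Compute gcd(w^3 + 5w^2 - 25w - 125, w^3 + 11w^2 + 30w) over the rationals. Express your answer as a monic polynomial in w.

By polynomial division,
  w^3 + 5w^2 - 25w - 125 = (w^3 + 11w^2 + 30w) + (-6w^2 - 55w - 125)
  w^3 + 11w^2 + 30w = (-(1/6)w - 11/36)(-6w^2 - 55w - 125) + (-(275/36)w - 1375/36)
  -6w^2 - 55w - 125 = ((216/275)w + 36/11)(-(275/36)w - 1375/36) + (0)
Last nonzero remainder: -(275/36)w - 1375/36. Dividing through by -275/36 gives the monic gcd w + 5.

w + 5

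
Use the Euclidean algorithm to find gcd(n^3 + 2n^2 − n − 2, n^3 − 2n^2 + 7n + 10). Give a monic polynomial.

n + 1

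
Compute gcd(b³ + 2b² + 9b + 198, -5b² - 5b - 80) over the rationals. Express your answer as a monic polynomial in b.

1

Repeated division with remainder:
  b³ + 2b² + 9b + 198 = (-(1/5)b - 1/5)(-5b² - 5b - 80) + (-8b + 182)
  -5b² - 5b - 80 = ((5/8)b + 475/32)(-8b + 182) + (-44505/16)
  -8b + 182 = ((128/44505)b - 2912/44505)(-44505/16) + (0)
The last nonzero remainder is the constant -44505/16, so the polynomials are coprime and gcd = 1.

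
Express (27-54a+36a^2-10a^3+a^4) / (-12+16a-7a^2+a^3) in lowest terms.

(-9+15a-7a^2+a^3)/(4-4a+a^2)

Repeated division with remainder:
  a^4-10a^3+36a^2-54a+27 = (a-3)(a^3-7a^2+16a-12) + (-a^2+6a-9)
  a^3-7a^2+16a-12 = (-a+1)(-a^2+6a-9) + (a-3)
  -a^2+6a-9 = (-a+3)(a-3) + (0)
The last nonzero remainder a-3 is already monic.
Cancel a-3 from numerator and denominator to get the reduced form.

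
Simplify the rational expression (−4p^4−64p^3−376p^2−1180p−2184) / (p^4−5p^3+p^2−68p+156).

(−4p^2−52p−168)/(p^2−8p+12)

Euclidean algorithm in ℚ[p]:
  −4p^4−64p^3−376p^2−1180p−2184 = (−4)(p^4−5p^3+p^2−68p+156) + (−84p^3−372p^2−1452p−1560)
  p^4−5p^3+p^2−68p+156 = (−(1/84)p+11/98)(−84p^3−372p^2−1452p−1560) + ((1248/49)p^2+(3744/49)p+16224/49)
  −84p^3−372p^2−1452p−1560 = (−(343/104)p−245/52)((1248/49)p^2+(3744/49)p+16224/49) + (0)
Last nonzero remainder: (1248/49)p^2+(3744/49)p+16224/49. Dividing through by 1248/49 gives the monic gcd p^2+3p+13.
Cancel p^2+3p+13 from numerator and denominator to get the reduced form.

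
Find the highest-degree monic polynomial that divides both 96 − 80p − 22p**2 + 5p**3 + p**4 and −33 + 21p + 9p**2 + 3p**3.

−1 + p

Repeated division with remainder:
  p**4 + 5p**3 − 22p**2 − 80p + 96 = ((1/3)p + 2/3)(3p**3 + 9p**2 + 21p − 33) + (−35p**2 − 83p + 118)
  3p**3 + 9p**2 + 21p − 33 = (−(3/35)p − 66/1225)(−35p**2 − 83p + 118) + ((32637/1225)p − 32637/1225)
  −35p**2 − 83p + 118 = (−(42875/32637)p − 144550/32637)((32637/1225)p − 32637/1225) + (0)
Last nonzero remainder: (32637/1225)p − 32637/1225. Dividing through by 32637/1225 gives the monic gcd p − 1.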